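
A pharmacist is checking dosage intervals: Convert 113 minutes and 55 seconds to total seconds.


Minutes: 113
Extra seconds: 55
Seconds per minute: 60
Minutes to seconds: 113 x 60 = 6780
Total: 6780 + 55 = 6835

6835


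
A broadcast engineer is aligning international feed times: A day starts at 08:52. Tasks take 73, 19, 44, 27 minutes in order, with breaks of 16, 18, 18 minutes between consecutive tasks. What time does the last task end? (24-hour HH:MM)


Start: 08:52 = 532 min from midnight
  after task 1 (73 min): 10:05
  after break (16 min): 10:21
  after task 2 (19 min): 10:40
  after break (18 min): 10:58
  after task 3 (44 min): 11:42
  after break (18 min): 12:00
  after task 4 (27 min): 12:27
Total elapsed: 215 minutes
End time: 12:27

12:27


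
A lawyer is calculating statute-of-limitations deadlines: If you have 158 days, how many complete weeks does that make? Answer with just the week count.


Total days: 158
Days per week: 7
Division: 158 / 7 = 22 remainder 4
Complete weeks: 22
Remaining days: 4

22


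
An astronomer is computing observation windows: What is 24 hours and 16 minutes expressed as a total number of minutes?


Hours: 24
Minutes: 16
Convert hours to minutes: 24 x 60 = 1440
Add remaining minutes: 1440 + 16 = 1456

1456


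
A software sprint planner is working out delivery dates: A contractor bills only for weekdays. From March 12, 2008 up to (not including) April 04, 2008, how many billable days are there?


Start: 2008-03-12 (Wednesday)
End (exclusive): 2008-04-04 (Friday)
Total calendar days: 23
Full weeks: 23 // 7 = 3 -> 15 weekdays
Remaining 2 days starting on Wednesday:
  Wed(w), Thu(w) -> 2 weekdays
Total business days: 15 + 2 = 17

17


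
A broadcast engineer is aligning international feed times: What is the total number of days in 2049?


Year: 2049
Check leap year rules:
Divisible by 4? No
2049 is not a leap year
Days: 365

365


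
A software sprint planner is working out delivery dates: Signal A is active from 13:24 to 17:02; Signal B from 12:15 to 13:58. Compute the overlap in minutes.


Interval A: [804, 1022] minutes from midnight
Interval B: [735, 838] minutes from midnight
Overlap start = max(804, 735) = 804
Overlap end = min(1022, 838) = 838
Overlap = 838 - 804 = 34 minutes

34


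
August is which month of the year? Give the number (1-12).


Calendar month order:
7. July
8. August <--
9. September
August is month number 8

8


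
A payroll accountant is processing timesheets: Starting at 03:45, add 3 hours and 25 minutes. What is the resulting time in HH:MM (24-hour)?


Start time: 03:45
Adding: 3 hours 25 minutes
Minutes: 45 + 25 = 70
Minute overflow: 70 >= 60, so carry 1 hour, minutes = 10
Hours: 3 + 3 + 1 = 7
Result: 07:10

07:10


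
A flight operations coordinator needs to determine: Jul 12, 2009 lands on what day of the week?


Date: 2009-07-12
January 1, 2009 is a Thursday
Day of year: 193
Offset from Jan 1: 192 days
192 mod 7 = 3
Result: Sunday

Sunday


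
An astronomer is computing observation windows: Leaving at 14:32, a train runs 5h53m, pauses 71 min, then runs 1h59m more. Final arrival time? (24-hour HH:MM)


Depart: 14:32
Leg 1: +353 min -> 20:25
Layover: +71 min -> 21:36
Leg 2: +119 min -> 23:35
Total travel: 543 minutes = 9h 3m
Arrival: 23:35

23:35


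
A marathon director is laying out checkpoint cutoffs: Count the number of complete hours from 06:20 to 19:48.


Start: 06:20
End: 19:48
Hour difference: 19 - 6 = 13 hours
Minute difference: 48 - 20 = 28 minutes
Total minutes: 808
Complete hours: 808 / 60 = 13 (remainder 28)

13


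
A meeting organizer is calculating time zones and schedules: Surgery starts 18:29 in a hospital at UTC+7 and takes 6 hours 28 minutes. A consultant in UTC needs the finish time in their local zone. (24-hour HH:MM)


Start: 18:29 in UTC+7
Step 1 - add duration:
  minutes: 29 + 28 = 57
  hours: 18 + 6 + 0 = 24
  end in UTC+7: 00:57
Step 2 - convert UTC+7 -> UTC:
  offset difference: 0 - (7) = -7 hours
  0 + (-7) = -7 -> mod 24 = 17
Result: 17:57 in UTC

17:57


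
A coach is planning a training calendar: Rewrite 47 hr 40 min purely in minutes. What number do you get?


Hours: 47
Extra minutes: 40
Minutes per hour: 60
Hours to minutes: 47 x 60 = 2820
Total: 2820 + 40 = 2860

2860


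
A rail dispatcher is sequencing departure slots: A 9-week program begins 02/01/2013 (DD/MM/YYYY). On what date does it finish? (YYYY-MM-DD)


Start: 2013-01-02
Weeks to add: 9
Convert to days: 9 x 7 = 63 days
Add 63 days to 2013-01-02
Result: 2013-03-06

2013-03-06


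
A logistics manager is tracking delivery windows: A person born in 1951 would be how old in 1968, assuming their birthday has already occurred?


Birth year: 1951
Current year: 1968
Age = current year - birth year
Age = 1968 - 1951 = 17

17


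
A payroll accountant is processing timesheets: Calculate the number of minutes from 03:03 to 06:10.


Start time: 03:03 = 183 minutes from midnight
End time: 06:10 = 370 minutes from midnight
Difference: 370 - 183 = 187 minutes
That is 3 hours and 7 minutes

187


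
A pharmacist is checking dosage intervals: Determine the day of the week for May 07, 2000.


Date: 2000-05-07
January 1, 2000 is a Saturday
Day of year: 128
Offset from Jan 1: 127 days
127 mod 7 = 1
Result: Sunday

Sunday


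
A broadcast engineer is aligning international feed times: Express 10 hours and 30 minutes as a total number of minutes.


Hours: 10
Extra minutes: 30
Minutes per hour: 60
Hours to minutes: 10 x 60 = 600
Total: 600 + 30 = 630

630


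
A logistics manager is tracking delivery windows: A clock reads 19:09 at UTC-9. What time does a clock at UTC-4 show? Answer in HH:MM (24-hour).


Local time: 19:09 at UTC-9 (offset -9h)
Target zone: UTC-4 (offset -4h)
Difference: -4 - (-9) = 5 hours
Calculation: 19 + (5) = 24
Wraparound: (24) mod 24 = 0
Result: 00:09

00:09


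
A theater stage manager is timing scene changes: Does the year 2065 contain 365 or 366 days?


Year: 2065
Check leap year rules:
Divisible by 4? No
2065 is not a leap year
Days: 365

365


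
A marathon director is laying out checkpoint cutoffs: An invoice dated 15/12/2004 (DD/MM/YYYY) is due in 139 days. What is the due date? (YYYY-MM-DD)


Start: 2004-12-15
Adding 139 days
Days remaining in December: 16
After December: 123 days still to add
January 2005: 31 days, 92 remaining
February 2005: 28 days, 64 remaining
March 2005: 31 days, 33 remaining
April 2005: 30 days, 3 remaining
Result: 2005-05-03

2005-05-03


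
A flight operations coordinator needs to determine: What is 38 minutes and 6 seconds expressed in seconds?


Minutes: 38
Extra seconds: 6
Seconds per minute: 60
Minutes to seconds: 38 x 60 = 2280
Total: 2280 + 6 = 2286

2286


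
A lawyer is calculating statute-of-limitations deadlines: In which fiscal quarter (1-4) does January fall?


Month: January (month 1)
Q1: January-March (months 1-3)
Q2: April-June (months 4-6)
Q3: July-September (months 7-9)
Q4: October-December (months 10-12)
Month 1 falls in Q1

1


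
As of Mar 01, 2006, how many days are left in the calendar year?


Start: March 01, 2006
End: December 31, 2006
Days left in March: 30
April: 30
May: 31
June: 30
July: 31
... plus remaining months
Sum of remaining months: 275
Total: 30 + 275 = 305

305


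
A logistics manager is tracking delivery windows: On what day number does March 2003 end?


Month: March
Year: 2003
March is a 31-day month
Total: 31 days

31


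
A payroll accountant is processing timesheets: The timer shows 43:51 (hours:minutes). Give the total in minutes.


Hours: 43
Minutes: 51
Convert hours to minutes: 43 x 60 = 2580
Add remaining minutes: 2580 + 51 = 2631

2631


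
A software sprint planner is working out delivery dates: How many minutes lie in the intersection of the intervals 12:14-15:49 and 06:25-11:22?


Interval A: [734, 949] minutes from midnight
Interval B: [385, 682] minutes from midnight
Overlap start = max(734, 385) = 734
Overlap end = min(949, 682) = 682
End <= start, so the intervals do not overlap: 0 minutes

0


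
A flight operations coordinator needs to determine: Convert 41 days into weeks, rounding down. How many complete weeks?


Total days: 41
Days per week: 7
Division: 41 / 7 = 5 remainder 6
Complete weeks: 5
Remaining days: 6

5


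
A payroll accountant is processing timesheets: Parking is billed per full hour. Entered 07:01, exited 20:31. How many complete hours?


Start: 07:01
End: 20:31
Hour difference: 20 - 7 = 13 hours
Minute difference: 31 - 1 = 30 minutes
Total minutes: 810
Complete hours: 810 / 60 = 13 (remainder 30)

13


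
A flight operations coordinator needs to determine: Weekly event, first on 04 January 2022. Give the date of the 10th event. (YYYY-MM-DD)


First occurrence: 2022-01-04 (occurrence 1)
Each occurrence is 7 days after the previous.
Occurrence 10 is 9 weeks after the first.
9 weeks = 63 days
2022-01-04 + 63 days = 2022-03-08

2022-03-08


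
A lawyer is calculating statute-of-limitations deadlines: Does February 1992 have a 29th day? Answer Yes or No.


Year: 1992
Divisible by 4? 1992 / 4 = 498.0 -> Yes
Divisible by 100? 1992 / 100 = 19.92 -> No
Divisible by 4 but not 100, so it IS a leap year

Yes


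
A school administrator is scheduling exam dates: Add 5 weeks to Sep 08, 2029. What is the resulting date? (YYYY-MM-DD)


Start: 2029-09-08
Weeks to add: 5
Convert to days: 5 x 7 = 35 days
Add 35 days to 2029-09-08
Result: 2029-10-13

2029-10-13


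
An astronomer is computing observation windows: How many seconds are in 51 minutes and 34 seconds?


Minutes: 51
Seconds: 34
Convert minutes to seconds: 51 x 60 = 3060
Add remaining seconds: 3060 + 34 = 3094

3094


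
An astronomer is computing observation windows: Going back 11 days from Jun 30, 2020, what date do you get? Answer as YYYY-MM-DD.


Start: 2020-06-30
Subtracting 11 days
Days already passed in June: 30
Result: 2020-06-19

2020-06-19


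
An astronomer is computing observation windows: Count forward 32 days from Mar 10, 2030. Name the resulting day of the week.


Start: 2030-03-10 (Sunday)
Step 1 - find target date: add 32 days
  2030-03-10 + 32 days = 2030-04-11
Step 2 - day of week:
  32 mod 7 = 4
  Sunday + 4 days -> Thursday
Result: Thursday (2030-04-11)

Thursday


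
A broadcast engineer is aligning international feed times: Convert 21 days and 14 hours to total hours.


Days: 21
Extra hours: 14
Hours per day: 24
Days to hours: 21 x 24 = 504
Total: 504 + 14 = 518

518


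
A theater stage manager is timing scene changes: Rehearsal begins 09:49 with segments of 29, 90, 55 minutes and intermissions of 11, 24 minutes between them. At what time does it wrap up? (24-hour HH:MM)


Start: 09:49 = 589 min from midnight
  after task 1 (29 min): 10:18
  after break (11 min): 10:29
  after task 2 (90 min): 11:59
  after break (24 min): 12:23
  after task 3 (55 min): 13:18
Total elapsed: 209 minutes
End time: 13:18

13:18


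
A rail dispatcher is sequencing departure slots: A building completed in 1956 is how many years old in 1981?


Birth year: 1956
Current year: 1981
Age = current year - birth year
Age = 1981 - 1956 = 25

25


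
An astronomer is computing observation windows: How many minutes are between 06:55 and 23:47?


Start time: 06:55 = 415 minutes from midnight
End time: 23:47 = 1427 minutes from midnight
Difference: 1427 - 415 = 1012 minutes
That is 16 hours and 52 minutes

1012


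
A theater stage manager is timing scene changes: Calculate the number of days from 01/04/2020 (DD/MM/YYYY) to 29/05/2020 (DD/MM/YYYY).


Start date: 2020-04-01
End date: 2020-05-29
Apr 2020: +30 days
May 2020: +28 days
Total: 58 days

58


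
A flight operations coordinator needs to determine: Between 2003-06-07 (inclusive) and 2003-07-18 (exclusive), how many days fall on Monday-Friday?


Start: 2003-06-07 (Saturday)
End (exclusive): 2003-07-18 (Friday)
Total calendar days: 41
Full weeks: 41 // 7 = 5 -> 25 weekdays
Remaining 6 days starting on Saturday:
  Sat(-), Sun(-), Mon(w), Tue(w), Wed(w), Thu(w) -> 4 weekdays
Total business days: 25 + 4 = 29

29


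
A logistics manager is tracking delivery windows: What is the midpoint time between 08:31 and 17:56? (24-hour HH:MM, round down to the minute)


Start time: 08:31 = 511 minutes from midnight
End time: 17:56 = 1076 minutes from midnight
Sum: 511 + 1076 = 1587
Midpoint: 1587 / 2 = 793 minutes
Convert: 793 / 60 = 13 hours, 13 minutes
Result: 13:13

13:13


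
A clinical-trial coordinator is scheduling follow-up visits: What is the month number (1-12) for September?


Calendar month order:
8. August
9. September <--
10. October
September is month number 9

9


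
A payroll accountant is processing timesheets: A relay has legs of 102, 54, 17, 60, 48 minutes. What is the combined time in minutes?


Durations: 102, 54, 17, 60, 48
Running sum: 102
+ 54 = 156
+ 17 = 173
+ 60 = 233
+ 48 = 281
Total duration: 281 minutes
That is 4 hours and 41 minutes

281


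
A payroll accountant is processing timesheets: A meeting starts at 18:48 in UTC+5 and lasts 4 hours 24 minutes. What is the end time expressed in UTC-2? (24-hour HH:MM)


Start: 18:48 in UTC+5
Step 1 - add duration:
  minutes: 48 + 24 = 72 (carry 1h)
  hours: 18 + 4 + 1 = 23
  end in UTC+5: 23:12
Step 2 - convert UTC+5 -> UTC-2:
  offset difference: -2 - (5) = -7 hours
  23 + (-7) = 16 -> mod 24 = 16
Result: 16:12 in UTC-2

16:12


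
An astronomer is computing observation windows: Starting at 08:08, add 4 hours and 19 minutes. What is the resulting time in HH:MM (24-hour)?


Start time: 08:08
Adding: 4 hours 19 minutes
Minutes: 8 + 19 = 27
Hours: 8 + 4 + 0 = 12
Result: 12:27

12:27


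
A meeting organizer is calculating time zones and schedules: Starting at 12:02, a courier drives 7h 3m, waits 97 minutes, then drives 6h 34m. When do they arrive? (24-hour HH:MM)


Depart: 12:02
Leg 1: +423 min -> 19:05
Layover: +97 min -> 20:42
Leg 2: +394 min -> 03:16
Total travel: 914 minutes = 15h 14m
Arrival: 03:16

03:16


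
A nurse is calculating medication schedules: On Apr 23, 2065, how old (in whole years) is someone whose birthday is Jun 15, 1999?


Birth: 1999-06-15
Reference: 2065-04-23
Year difference: 2065 - 1999 = 66
Has birthday (06-15) occurred by 04-23? No
Birthday not yet reached this year -> subtract 1
Age in full years: 65

65


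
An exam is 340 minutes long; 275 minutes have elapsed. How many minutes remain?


Total budget: 340 minutes
Time used: 275 minutes
Remaining: 340 - 275 = 65 minutes
Percent used: 80.9%
Percent remaining: 19.1%

65


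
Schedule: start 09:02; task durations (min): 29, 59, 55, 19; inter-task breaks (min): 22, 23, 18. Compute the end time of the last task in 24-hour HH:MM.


Start: 09:02 = 542 min from midnight
  after task 1 (29 min): 09:31
  after break (22 min): 09:53
  after task 2 (59 min): 10:52
  after break (23 min): 11:15
  after task 3 (55 min): 12:10
  after break (18 min): 12:28
  after task 4 (19 min): 12:47
Total elapsed: 225 minutes
End time: 12:47

12:47


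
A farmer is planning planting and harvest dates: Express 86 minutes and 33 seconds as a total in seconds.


Minutes: 86
Seconds: 33
Convert minutes to seconds: 86 x 60 = 5160
Add remaining seconds: 5160 + 33 = 5193

5193


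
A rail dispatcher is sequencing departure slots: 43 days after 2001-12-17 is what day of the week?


Start: 2001-12-17 (Monday)
Step 1 - find target date: add 43 days
  2001-12-17 + 43 days = 2002-01-29
Step 2 - day of week:
  43 mod 7 = 1
  Monday + 1 days -> Tuesday
Result: Tuesday (2002-01-29)

Tuesday


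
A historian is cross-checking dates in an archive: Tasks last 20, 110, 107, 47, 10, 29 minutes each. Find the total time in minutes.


Durations: 20, 110, 107, 47, 10, 29
Running sum: 20
+ 110 = 130
+ 107 = 237
+ 47 = 284
+ 10 = 294
+ 29 = 323
Total duration: 323 minutes
That is 5 hours and 23 minutes

323


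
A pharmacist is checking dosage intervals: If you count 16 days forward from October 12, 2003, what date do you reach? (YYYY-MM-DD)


Start: 2003-10-12
Adding 16 days
Days remaining in October: 19
Result: 2003-10-28

2003-10-28


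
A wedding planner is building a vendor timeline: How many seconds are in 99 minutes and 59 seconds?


Minutes: 99
Extra seconds: 59
Seconds per minute: 60
Minutes to seconds: 99 x 60 = 5940
Total: 5940 + 59 = 5999

5999


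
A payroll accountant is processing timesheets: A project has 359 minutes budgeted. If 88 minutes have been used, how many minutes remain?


Total budget: 359 minutes
Time used: 88 minutes
Remaining: 359 - 88 = 271 minutes
Percent used: 24.5%
Percent remaining: 75.5%

271


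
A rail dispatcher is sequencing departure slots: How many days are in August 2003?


Month: August
Year: 2003
August is a 31-day month
Total: 31 days

31


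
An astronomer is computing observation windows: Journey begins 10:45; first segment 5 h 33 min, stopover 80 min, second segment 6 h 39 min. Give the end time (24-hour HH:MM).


Depart: 10:45
Leg 1: +333 min -> 16:18
Layover: +80 min -> 17:38
Leg 2: +399 min -> 00:17
Total travel: 812 minutes = 13h 32m
Arrival: 00:17

00:17


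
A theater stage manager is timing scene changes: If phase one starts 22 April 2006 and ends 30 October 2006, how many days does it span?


Start date: 2006-04-22
End date: 2006-10-30
Apr 2006: +9 days
May 2006: +31 days
Jun 2006: +30 days
... (4 more months)
Total: 191 days

191


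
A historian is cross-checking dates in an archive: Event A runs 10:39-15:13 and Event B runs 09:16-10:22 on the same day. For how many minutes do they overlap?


Interval A: [639, 913] minutes from midnight
Interval B: [556, 622] minutes from midnight
Overlap start = max(639, 556) = 639
Overlap end = min(913, 622) = 622
End <= start, so the intervals do not overlap: 0 minutes

0


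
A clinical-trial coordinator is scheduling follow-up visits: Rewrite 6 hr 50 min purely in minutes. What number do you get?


Hours: 6
Extra minutes: 50
Minutes per hour: 60
Hours to minutes: 6 x 60 = 360
Total: 360 + 50 = 410

410


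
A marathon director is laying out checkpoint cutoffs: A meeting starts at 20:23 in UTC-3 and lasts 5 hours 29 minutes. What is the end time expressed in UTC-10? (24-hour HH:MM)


Start: 20:23 in UTC-3
Step 1 - add duration:
  minutes: 23 + 29 = 52
  hours: 20 + 5 + 0 = 25
  end in UTC-3: 01:52
Step 2 - convert UTC-3 -> UTC-10:
  offset difference: -10 - (-3) = -7 hours
  1 + (-7) = -6 -> mod 24 = 18
Result: 18:52 in UTC-10

18:52


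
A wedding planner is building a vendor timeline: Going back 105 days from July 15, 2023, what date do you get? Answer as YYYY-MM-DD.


Start: 2023-07-15
Subtracting 105 days
Days already passed in July: 15
After going back through July: 90 more days to subtract
June 2023: 30 days, 60 remaining
May 2023: 31 days, 29 remaining
April 2023 has 30 days, need 29
Result: 2023-04-01

2023-04-01


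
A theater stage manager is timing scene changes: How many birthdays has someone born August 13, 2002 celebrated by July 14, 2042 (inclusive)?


Birth: 2002-08-13
Reference: 2042-07-14
Year difference: 2042 - 2002 = 40
Has birthday (08-13) occurred by 07-14? No
Birthday not yet reached this year -> subtract 1
Age in full years: 39

39


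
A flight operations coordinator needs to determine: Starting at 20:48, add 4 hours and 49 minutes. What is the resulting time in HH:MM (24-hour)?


Start time: 20:48
Adding: 4 hours 49 minutes
Minutes: 48 + 49 = 97
Minute overflow: 97 >= 60, so carry 1 hour, minutes = 37
Hours: 20 + 4 + 1 = 25
Hour wraparound: 25 mod 24 = 1
Result: 01:37

01:37


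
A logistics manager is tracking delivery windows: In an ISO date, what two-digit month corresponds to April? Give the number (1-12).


Calendar month order:
3. March
4. April <--
5. May
April is month number 4

4


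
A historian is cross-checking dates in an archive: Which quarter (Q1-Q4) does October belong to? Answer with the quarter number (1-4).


Month: October (month 10)
Q1: January-March (months 1-3)
Q2: April-June (months 4-6)
Q3: July-September (months 7-9)
Q4: October-December (months 10-12)
Month 10 falls in Q4

4


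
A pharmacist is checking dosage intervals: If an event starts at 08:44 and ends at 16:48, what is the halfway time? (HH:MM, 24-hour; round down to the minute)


Start time: 08:44 = 524 minutes from midnight
End time: 16:48 = 1008 minutes from midnight
Sum: 524 + 1008 = 1532
Midpoint: 1532 / 2 = 766 minutes
Convert: 766 / 60 = 12 hours, 46 minutes
Result: 12:46

12:46


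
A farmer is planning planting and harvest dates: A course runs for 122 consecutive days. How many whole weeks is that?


Total days: 122
Days per week: 7
Division: 122 / 7 = 17 remainder 3
Complete weeks: 17
Remaining days: 3

17


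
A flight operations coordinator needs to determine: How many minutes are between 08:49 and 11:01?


Start time: 08:49 = 529 minutes from midnight
End time: 11:01 = 661 minutes from midnight
Difference: 661 - 529 = 132 minutes
That is 2 hours and 12 minutes

132


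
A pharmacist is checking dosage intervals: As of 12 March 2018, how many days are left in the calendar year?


Start: March 12, 2018
End: December 31, 2018
Days left in March: 19
April: 30
May: 31
June: 30
July: 31
... plus remaining months
Sum of remaining months: 275
Total: 19 + 275 = 294

294


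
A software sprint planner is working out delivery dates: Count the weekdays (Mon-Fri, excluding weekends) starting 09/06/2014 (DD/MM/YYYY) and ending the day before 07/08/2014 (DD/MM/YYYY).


Start: 2014-06-09 (Monday)
End (exclusive): 2014-08-07 (Thursday)
Total calendar days: 59
Full weeks: 59 // 7 = 8 -> 40 weekdays
Remaining 3 days starting on Monday:
  Mon(w), Tue(w), Wed(w) -> 3 weekdays
Total business days: 40 + 3 = 43

43


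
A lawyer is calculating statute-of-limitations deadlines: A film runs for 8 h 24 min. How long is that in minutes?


Hours: 8
Minutes: 24
Convert hours to minutes: 8 x 60 = 480
Add remaining minutes: 480 + 24 = 504

504


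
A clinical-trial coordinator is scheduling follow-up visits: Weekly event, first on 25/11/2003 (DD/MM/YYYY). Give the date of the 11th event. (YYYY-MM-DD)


First occurrence: 2003-11-25 (occurrence 1)
Each occurrence is 7 days after the previous.
Occurrence 11 is 10 weeks after the first.
10 weeks = 70 days
2003-11-25 + 70 days = 2004-02-03

2004-02-03


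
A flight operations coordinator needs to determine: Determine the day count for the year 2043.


Year: 2043
Check leap year rules:
Divisible by 4? No
2043 is not a leap year
Days: 365

365


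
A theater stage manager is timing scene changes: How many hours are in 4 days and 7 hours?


Days: 4
Extra hours: 7
Hours per day: 24
Days to hours: 4 x 24 = 96
Total: 96 + 7 = 103

103


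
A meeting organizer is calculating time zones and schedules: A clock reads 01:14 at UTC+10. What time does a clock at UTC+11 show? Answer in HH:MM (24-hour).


Local time: 01:14 at UTC+10 (offset 10h)
Target zone: UTC+11 (offset 11h)
Difference: 11 - (10) = 1 hours
Calculation: 1 + (1) = 2
Result: 02:14

02:14


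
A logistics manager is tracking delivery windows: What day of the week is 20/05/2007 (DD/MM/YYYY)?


Date: 2007-05-20
January 1, 2007 is a Monday
Day of year: 140
Offset from Jan 1: 139 days
139 mod 7 = 6
Result: Sunday

Sunday


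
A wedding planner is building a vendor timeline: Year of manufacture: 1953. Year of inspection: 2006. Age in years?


Birth year: 1953
Current year: 2006
Age = current year - birth year
Age = 2006 - 1953 = 53

53


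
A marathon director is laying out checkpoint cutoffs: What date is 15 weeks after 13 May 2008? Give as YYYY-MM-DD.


Start: 2008-05-13
Weeks to add: 15
Convert to days: 15 x 7 = 105 days
Add 105 days to 2008-05-13
Result: 2008-08-26

2008-08-26


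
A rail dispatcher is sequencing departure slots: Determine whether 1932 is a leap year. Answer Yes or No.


Year: 1932
Divisible by 4? 1932 / 4 = 483.0 -> Yes
Divisible by 100? 1932 / 100 = 19.32 -> No
Divisible by 4 but not 100, so it IS a leap year

Yes


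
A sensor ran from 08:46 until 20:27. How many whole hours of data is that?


Start: 08:46
End: 20:27
Hour difference: 20 - 8 = 12 hours
Minute difference: 27 - 46 = -19 minutes
Total minutes: 701
Complete hours: 701 / 60 = 11 (remainder 41)

11


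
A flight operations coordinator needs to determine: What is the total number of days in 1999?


Year: 1999
Check leap year rules:
Divisible by 4? No
1999 is not a leap year
Days: 365

365


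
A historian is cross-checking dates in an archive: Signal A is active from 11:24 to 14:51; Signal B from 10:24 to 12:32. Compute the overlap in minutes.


Interval A: [684, 891] minutes from midnight
Interval B: [624, 752] minutes from midnight
Overlap start = max(684, 624) = 684
Overlap end = min(891, 752) = 752
Overlap = 752 - 684 = 68 minutes

68


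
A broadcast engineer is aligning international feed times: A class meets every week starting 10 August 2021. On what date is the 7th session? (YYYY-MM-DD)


First occurrence: 2021-08-10 (occurrence 1)
Each occurrence is 7 days after the previous.
Occurrence 7 is 6 weeks after the first.
6 weeks = 42 days
2021-08-10 + 42 days = 2021-09-21

2021-09-21


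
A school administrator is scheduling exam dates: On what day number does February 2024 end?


Month: February
Year: 2024
2024 is a leap year
February has 29 days
Total: 29 days

29


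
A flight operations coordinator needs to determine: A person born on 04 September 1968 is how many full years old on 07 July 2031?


Birth: 1968-09-04
Reference: 2031-07-07
Year difference: 2031 - 1968 = 63
Has birthday (09-04) occurred by 07-07? No
Birthday not yet reached this year -> subtract 1
Age in full years: 62

62


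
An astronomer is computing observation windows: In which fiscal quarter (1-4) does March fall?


Month: March (month 3)
Q1: January-March (months 1-3)
Q2: April-June (months 4-6)
Q3: July-September (months 7-9)
Q4: October-December (months 10-12)
Month 3 falls in Q1

1


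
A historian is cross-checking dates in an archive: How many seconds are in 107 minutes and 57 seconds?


Minutes: 107
Seconds: 57
Convert minutes to seconds: 107 x 60 = 6420
Add remaining seconds: 6420 + 57 = 6477

6477


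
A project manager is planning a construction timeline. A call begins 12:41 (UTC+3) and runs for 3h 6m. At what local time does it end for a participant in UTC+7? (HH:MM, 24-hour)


Start: 12:41 in UTC+3
Step 1 - add duration:
  minutes: 41 + 6 = 47
  hours: 12 + 3 + 0 = 15
  end in UTC+3: 15:47
Step 2 - convert UTC+3 -> UTC+7:
  offset difference: 7 - (3) = 4 hours
  15 + (4) = 19 -> mod 24 = 19
Result: 19:47 in UTC+7

19:47


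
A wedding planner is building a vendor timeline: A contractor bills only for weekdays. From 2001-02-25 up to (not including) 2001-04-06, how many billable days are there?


Start: 2001-02-25 (Sunday)
End (exclusive): 2001-04-06 (Friday)
Total calendar days: 40
Full weeks: 40 // 7 = 5 -> 25 weekdays
Remaining 5 days starting on Sunday:
  Sun(-), Mon(w), Tue(w), Wed(w), Thu(w) -> 4 weekdays
Total business days: 25 + 4 = 29

29


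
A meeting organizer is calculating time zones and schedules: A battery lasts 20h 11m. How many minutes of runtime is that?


Hours: 20
Extra minutes: 11
Minutes per hour: 60
Hours to minutes: 20 x 60 = 1200
Total: 1200 + 11 = 1211

1211


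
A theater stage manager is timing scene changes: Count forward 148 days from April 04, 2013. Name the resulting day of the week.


Start: 2013-04-04 (Thursday)
Step 1 - find target date: add 148 days
  2013-04-04 + 148 days = 2013-08-30
Step 2 - day of week:
  148 mod 7 = 1
  Thursday + 1 days -> Friday
Result: Friday (2013-08-30)

Friday


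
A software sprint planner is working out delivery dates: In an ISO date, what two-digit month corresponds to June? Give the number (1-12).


Calendar month order:
5. May
6. June <--
7. July
June is month number 6

6


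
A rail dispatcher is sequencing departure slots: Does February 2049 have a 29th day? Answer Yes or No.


Year: 2049
Divisible by 4? 2049 / 4 = 512.25 -> No
Not divisible by 4, so NOT a leap year

No


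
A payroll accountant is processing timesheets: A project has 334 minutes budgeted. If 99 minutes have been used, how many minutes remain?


Total budget: 334 minutes
Time used: 99 minutes
Remaining: 334 - 99 = 235 minutes
Percent used: 29.6%
Percent remaining: 70.4%

235


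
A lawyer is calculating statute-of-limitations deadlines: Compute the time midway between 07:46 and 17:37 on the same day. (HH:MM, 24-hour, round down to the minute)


Start time: 07:46 = 466 minutes from midnight
End time: 17:37 = 1057 minutes from midnight
Sum: 466 + 1057 = 1523
Midpoint: 1523 / 2 = 761 minutes
Convert: 761 / 60 = 12 hours, 41 minutes
Result: 12:41

12:41


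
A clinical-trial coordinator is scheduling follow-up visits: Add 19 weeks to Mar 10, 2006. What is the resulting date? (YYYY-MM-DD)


Start: 2006-03-10
Weeks to add: 19
Convert to days: 19 x 7 = 133 days
Add 133 days to 2006-03-10
Result: 2006-07-21

2006-07-21


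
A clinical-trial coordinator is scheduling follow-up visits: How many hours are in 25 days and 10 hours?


Days: 25
Extra hours: 10
Hours per day: 24
Days to hours: 25 x 24 = 600
Total: 600 + 10 = 610

610


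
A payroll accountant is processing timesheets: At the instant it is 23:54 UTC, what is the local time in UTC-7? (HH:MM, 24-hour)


Local time: 23:54 at UTC (offset 0h)
Target zone: UTC-7 (offset -7h)
Difference: -7 - (0) = -7 hours
Calculation: 23 + (-7) = 16
Result: 16:54

16:54


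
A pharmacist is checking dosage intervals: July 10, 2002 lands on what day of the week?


Date: 2002-07-10
January 1, 2002 is a Tuesday
Day of year: 191
Offset from Jan 1: 190 days
190 mod 7 = 1
Result: Wednesday

Wednesday


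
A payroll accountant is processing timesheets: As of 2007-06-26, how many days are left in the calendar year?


Start: June 26, 2007
End: December 31, 2007
Days left in June: 4
July: 31
August: 31
September: 30
October: 31
... plus remaining months
Sum of remaining months: 184
Total: 4 + 184 = 188

188


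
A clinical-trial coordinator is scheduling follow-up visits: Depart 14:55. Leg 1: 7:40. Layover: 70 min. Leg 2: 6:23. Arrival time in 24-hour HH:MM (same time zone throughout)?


Depart: 14:55
Leg 1: +460 min -> 22:35
Layover: +70 min -> 23:45
Leg 2: +383 min -> 06:08
Total travel: 913 minutes = 15h 13m
Arrival: 06:08

06:08


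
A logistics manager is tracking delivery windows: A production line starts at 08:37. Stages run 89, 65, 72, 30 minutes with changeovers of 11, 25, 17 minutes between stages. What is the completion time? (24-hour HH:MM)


Start: 08:37 = 517 min from midnight
  after task 1 (89 min): 10:06
  after break (11 min): 10:17
  after task 2 (65 min): 11:22
  after break (25 min): 11:47
  after task 3 (72 min): 12:59
  after break (17 min): 13:16
  after task 4 (30 min): 13:46
Total elapsed: 309 minutes
End time: 13:46

13:46


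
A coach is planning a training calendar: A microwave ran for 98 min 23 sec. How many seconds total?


Minutes: 98
Extra seconds: 23
Seconds per minute: 60
Minutes to seconds: 98 x 60 = 5880
Total: 5880 + 23 = 5903

5903


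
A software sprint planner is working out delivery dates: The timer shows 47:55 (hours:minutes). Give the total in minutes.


Hours: 47
Minutes: 55
Convert hours to minutes: 47 x 60 = 2820
Add remaining minutes: 2820 + 55 = 2875

2875


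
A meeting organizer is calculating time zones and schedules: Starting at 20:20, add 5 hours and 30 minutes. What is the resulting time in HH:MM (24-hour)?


Start time: 20:20
Adding: 5 hours 30 minutes
Minutes: 20 + 30 = 50
Hours: 20 + 5 + 0 = 25
Hour wraparound: 25 mod 24 = 1
Result: 01:50

01:50


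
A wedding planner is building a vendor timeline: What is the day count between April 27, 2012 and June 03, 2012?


Start date: 2012-04-27
End date: 2012-06-03
Apr 2012: +4 days
May 2012: +31 days
Jun 2012: +2 days
Total: 37 days

37


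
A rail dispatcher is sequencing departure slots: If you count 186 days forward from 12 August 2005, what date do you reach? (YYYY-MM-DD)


Start: 2005-08-12
Adding 186 days
Days remaining in August: 19
After August: 167 days still to add
September 2005: 30 days, 137 remaining
October 2005: 31 days, 106 remaining
November 2005: 30 days, 76 remaining
December 2005: 31 days, 45 remaining
Result: 2006-02-14

2006-02-14


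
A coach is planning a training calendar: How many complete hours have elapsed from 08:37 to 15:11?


Start: 08:37
End: 15:11
Hour difference: 15 - 8 = 7 hours
Minute difference: 11 - 37 = -26 minutes
Total minutes: 394
Complete hours: 394 / 60 = 6 (remainder 34)

6


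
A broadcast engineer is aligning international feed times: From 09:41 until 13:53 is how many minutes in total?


Start time: 09:41 = 581 minutes from midnight
End time: 13:53 = 833 minutes from midnight
Difference: 833 - 581 = 252 minutes
That is 4 hours and 12 minutes

252


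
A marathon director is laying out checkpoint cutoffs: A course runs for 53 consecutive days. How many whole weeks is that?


Total days: 53
Days per week: 7
Division: 53 / 7 = 7 remainder 4
Complete weeks: 7
Remaining days: 4

7


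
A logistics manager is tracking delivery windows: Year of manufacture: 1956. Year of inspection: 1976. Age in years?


Birth year: 1956
Current year: 1976
Age = current year - birth year
Age = 1976 - 1956 = 20

20


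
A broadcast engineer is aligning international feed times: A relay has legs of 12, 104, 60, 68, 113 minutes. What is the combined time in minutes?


Durations: 12, 104, 60, 68, 113
Running sum: 12
+ 104 = 116
+ 60 = 176
+ 68 = 244
+ 113 = 357
Total duration: 357 minutes
That is 5 hours and 57 minutes

357


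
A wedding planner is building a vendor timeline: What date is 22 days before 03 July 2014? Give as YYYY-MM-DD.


Start: 2014-07-03
Subtracting 22 days
Days already passed in July: 3
After going back through July: 19 more days to subtract
June 2014 has 30 days, need 19
Result: 2014-06-11

2014-06-11


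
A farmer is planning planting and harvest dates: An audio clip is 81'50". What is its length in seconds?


Minutes: 81
Seconds: 50
Convert minutes to seconds: 81 x 60 = 4860
Add remaining seconds: 4860 + 50 = 4910

4910


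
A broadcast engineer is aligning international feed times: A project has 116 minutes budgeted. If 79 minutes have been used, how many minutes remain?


Total budget: 116 minutes
Time used: 79 minutes
Remaining: 116 - 79 = 37 minutes
Percent used: 68.1%
Percent remaining: 31.9%

37


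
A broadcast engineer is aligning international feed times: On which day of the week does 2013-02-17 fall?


Date: 2013-02-17
January 1, 2013 is a Tuesday
Day of year: 48
Offset from Jan 1: 47 days
47 mod 7 = 5
Result: Sunday

Sunday


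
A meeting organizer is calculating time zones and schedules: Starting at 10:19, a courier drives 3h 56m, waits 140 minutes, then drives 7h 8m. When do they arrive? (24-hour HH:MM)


Depart: 10:19
Leg 1: +236 min -> 14:15
Layover: +140 min -> 16:35
Leg 2: +428 min -> 23:43
Total travel: 804 minutes = 13h 24m
Arrival: 23:43

23:43


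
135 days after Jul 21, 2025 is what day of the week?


Start: 2025-07-21 (Monday)
Step 1 - find target date: add 135 days
  2025-07-21 + 135 days = 2025-12-03
Step 2 - day of week:
  135 mod 7 = 2
  Monday + 2 days -> Wednesday
Result: Wednesday (2025-12-03)

Wednesday


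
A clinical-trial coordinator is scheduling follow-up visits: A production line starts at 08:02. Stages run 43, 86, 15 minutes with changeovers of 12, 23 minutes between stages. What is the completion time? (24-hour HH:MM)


Start: 08:02 = 482 min from midnight
  after task 1 (43 min): 08:45
  after break (12 min): 08:57
  after task 2 (86 min): 10:23
  after break (23 min): 10:46
  after task 3 (15 min): 11:01
Total elapsed: 179 minutes
End time: 11:01

11:01


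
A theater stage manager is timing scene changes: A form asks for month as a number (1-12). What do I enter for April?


Calendar month order:
3. March
4. April <--
5. May
April is month number 4

4


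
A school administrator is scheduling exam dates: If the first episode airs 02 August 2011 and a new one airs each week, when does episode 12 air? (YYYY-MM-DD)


First occurrence: 2011-08-02 (occurrence 1)
Each occurrence is 7 days after the previous.
Occurrence 12 is 11 weeks after the first.
11 weeks = 77 days
2011-08-02 + 77 days = 2011-10-18

2011-10-18


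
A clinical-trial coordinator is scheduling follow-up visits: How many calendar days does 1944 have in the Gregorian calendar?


Year: 1944
Check leap year rules:
Divisible by 4? Yes
Divisible by 100? No
1944 is a leap year
Days: 366

366


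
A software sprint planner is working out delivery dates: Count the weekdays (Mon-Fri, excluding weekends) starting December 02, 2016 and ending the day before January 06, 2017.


Start: 2016-12-02 (Friday)
End (exclusive): 2017-01-06 (Friday)
Total calendar days: 35
Full weeks: 35 // 7 = 5 -> 25 weekdays
Remaining 0 days starting on Friday:
Total business days: 25 + 0 = 25

25


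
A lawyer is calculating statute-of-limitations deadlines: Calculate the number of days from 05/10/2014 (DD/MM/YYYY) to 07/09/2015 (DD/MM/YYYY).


Start date: 2014-10-05
End date: 2015-09-07
Oct 2014: +27 days
Nov 2014: +30 days
Dec 2014: +31 days
... (9 more months)
Total: 337 days

337


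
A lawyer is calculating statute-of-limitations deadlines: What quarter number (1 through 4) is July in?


Month: July (month 7)
Q1: January-March (months 1-3)
Q2: April-June (months 4-6)
Q3: July-September (months 7-9)
Q4: October-December (months 10-12)
Month 7 falls in Q3

3


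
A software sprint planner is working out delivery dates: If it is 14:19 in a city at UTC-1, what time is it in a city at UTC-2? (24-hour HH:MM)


Local time: 14:19 at UTC-1 (offset -1h)
Target zone: UTC-2 (offset -2h)
Difference: -2 - (-1) = -1 hours
Calculation: 14 + (-1) = 13
Result: 13:19

13:19


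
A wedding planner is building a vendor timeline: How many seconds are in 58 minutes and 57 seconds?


Minutes: 58
Extra seconds: 57
Seconds per minute: 60
Minutes to seconds: 58 x 60 = 3480
Total: 3480 + 57 = 3537

3537


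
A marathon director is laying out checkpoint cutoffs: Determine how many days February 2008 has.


Month: February
Year: 2008
2008 is a leap year
February has 29 days
Total: 29 days

29


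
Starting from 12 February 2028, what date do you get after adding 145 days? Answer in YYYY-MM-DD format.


Start: 2028-02-12
Adding 145 days
Days remaining in February: 17
After February: 128 days still to add
March 2028: 31 days, 97 remaining
April 2028: 30 days, 67 remaining
May 2028: 31 days, 36 remaining
June 2028: 30 days, 6 remaining
Result: 2028-07-06

2028-07-06


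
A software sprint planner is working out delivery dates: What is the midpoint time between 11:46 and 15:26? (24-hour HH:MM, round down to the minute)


Start time: 11:46 = 706 minutes from midnight
End time: 15:26 = 926 minutes from midnight
Sum: 706 + 926 = 1632
Midpoint: 1632 / 2 = 816 minutes
Convert: 816 / 60 = 13 hours, 36 minutes
Result: 13:36

13:36


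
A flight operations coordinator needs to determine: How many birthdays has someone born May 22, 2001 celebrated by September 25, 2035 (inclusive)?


Birth: 2001-05-22
Reference: 2035-09-25
Year difference: 2035 - 2001 = 34
Has birthday (05-22) occurred by 09-25? Yes
Age in full years: 34

34


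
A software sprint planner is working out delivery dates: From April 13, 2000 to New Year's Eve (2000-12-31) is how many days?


Start: April 13, 2000
End: December 31, 2000
Days left in April: 17
May: 31
June: 30
July: 31
August: 31
... plus remaining months
Sum of remaining months: 245
Total: 17 + 245 = 262

262
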